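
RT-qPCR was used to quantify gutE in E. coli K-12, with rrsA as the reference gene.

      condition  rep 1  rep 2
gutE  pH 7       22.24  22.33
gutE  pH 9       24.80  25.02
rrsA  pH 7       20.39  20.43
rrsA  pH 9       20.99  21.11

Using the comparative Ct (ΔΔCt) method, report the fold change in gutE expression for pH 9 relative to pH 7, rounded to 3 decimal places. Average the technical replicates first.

0.253

Mean Ct: gutE pH 7 22.285; gutE pH 9 24.910; rrsA pH 7 20.410; rrsA pH 9 21.050
ΔCt(pH 7) = 22.285 − 20.410 = 1.875
ΔCt(pH 9) = 24.910 − 21.050 = 3.860
ΔΔCt = 3.860 − 1.875 = 1.985
Fold change = 2^(−1.985) = 0.2526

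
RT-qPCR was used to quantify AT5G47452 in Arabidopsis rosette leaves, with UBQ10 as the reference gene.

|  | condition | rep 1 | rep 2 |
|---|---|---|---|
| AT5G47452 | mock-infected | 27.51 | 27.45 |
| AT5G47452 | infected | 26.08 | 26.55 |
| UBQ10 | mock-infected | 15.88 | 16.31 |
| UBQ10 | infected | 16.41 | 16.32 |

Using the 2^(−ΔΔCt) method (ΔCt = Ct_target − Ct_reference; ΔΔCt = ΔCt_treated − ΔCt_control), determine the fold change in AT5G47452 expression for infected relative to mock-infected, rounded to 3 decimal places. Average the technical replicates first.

2.704

Mean Ct: AT5G47452 mock-infected 27.480; AT5G47452 infected 26.315; UBQ10 mock-infected 16.095; UBQ10 infected 16.365
ΔCt(mock-infected) = 27.480 − 16.095 = 11.385
ΔCt(infected) = 26.315 − 16.365 = 9.950
ΔΔCt = 9.950 − 11.385 = -1.435
Fold change = 2^(−(-1.435)) = 2^1.435 = 2.7038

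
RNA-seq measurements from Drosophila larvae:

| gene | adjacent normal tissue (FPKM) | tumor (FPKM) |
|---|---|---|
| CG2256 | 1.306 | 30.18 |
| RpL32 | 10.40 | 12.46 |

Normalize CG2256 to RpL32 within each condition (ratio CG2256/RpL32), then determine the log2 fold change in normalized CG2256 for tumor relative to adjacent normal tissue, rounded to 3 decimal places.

CG2256/RpL32 (adjacent normal tissue) = 1.306 / 10.40 = 0.12558
CG2256/RpL32 (tumor) = 30.18 / 12.46 = 2.4222
Fold change = 2.4222 / 0.12558 = 19.2882
log2(19.2882) = 4.2696

4.270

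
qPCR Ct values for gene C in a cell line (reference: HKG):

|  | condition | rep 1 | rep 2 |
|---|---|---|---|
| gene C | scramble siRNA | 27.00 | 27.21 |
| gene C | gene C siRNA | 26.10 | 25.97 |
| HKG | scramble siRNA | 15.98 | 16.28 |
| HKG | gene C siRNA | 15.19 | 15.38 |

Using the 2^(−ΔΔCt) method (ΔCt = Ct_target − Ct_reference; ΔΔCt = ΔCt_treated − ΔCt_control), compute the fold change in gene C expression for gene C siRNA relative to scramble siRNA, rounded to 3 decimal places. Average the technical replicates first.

Mean Ct: gene C scramble siRNA 27.105; gene C gene C siRNA 26.035; HKG scramble siRNA 16.130; HKG gene C siRNA 15.285
ΔCt(scramble siRNA) = 27.105 − 16.130 = 10.975
ΔCt(gene C siRNA) = 26.035 − 15.285 = 10.750
ΔΔCt = 10.750 − 10.975 = -0.225
Fold change = 2^(−(-0.225)) = 2^0.225 = 1.1688

1.169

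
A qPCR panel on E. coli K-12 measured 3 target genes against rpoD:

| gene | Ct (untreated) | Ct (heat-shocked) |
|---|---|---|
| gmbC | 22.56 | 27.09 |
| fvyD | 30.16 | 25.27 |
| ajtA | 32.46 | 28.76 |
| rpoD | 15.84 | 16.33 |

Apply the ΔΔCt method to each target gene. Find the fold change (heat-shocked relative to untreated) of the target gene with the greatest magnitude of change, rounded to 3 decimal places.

41.643

gmbC: ΔΔCt = (27.09−16.33) − (22.56−15.84) = 10.76 − 6.72 = 4.04; fold change = 2^-4.04 = 0.061
fvyD: ΔΔCt = (25.27−16.33) − (30.16−15.84) = 8.94 − 14.32 = -5.38; fold change = 2^5.38 = 41.643
ajtA: ΔΔCt = (28.76−16.33) − (32.46−15.84) = 12.43 − 16.62 = -4.19; fold change = 2^4.19 = 18.252
fvyD has the largest |ΔΔCt| = 5.38.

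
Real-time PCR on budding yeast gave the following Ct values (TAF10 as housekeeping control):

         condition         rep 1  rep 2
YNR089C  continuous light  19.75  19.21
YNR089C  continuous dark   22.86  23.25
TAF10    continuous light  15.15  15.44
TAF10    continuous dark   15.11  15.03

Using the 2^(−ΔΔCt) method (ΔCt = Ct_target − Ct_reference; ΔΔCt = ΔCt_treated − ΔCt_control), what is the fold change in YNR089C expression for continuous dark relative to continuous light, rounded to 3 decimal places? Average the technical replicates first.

0.072

Mean Ct: YNR089C continuous light 19.480; YNR089C continuous dark 23.055; TAF10 continuous light 15.295; TAF10 continuous dark 15.070
ΔCt(continuous light) = 19.480 − 15.295 = 4.185
ΔCt(continuous dark) = 23.055 − 15.070 = 7.985
ΔΔCt = 7.985 − 4.185 = 3.800
Fold change = 2^(−3.800) = 0.0718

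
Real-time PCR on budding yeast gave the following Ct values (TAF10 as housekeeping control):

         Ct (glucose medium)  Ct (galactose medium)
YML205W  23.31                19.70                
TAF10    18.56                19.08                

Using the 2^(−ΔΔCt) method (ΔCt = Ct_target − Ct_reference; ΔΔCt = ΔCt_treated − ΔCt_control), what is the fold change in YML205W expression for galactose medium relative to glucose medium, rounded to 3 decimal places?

17.509

ΔCt(glucose medium) = 23.310 − 18.560 = 4.750
ΔCt(galactose medium) = 19.700 − 19.080 = 0.620
ΔΔCt = 0.620 − 4.750 = -4.130
Fold change = 2^(−(-4.130)) = 2^4.130 = 17.5087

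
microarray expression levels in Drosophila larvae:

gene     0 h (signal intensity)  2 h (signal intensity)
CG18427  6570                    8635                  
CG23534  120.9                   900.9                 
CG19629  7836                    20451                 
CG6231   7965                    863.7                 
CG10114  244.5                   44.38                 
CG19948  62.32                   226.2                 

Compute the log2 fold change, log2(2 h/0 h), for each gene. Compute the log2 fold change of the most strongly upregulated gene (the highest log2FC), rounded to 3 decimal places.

log2(8635/6570) = 0.394  (CG18427)
log2(900.9/120.9) = 2.898  (CG23534)
log2(20451/7836) = 1.384  (CG19629)
log2(863.7/7965) = -3.205  (CG6231)
log2(44.38/244.5) = -2.462  (CG10114)
log2(226.2/62.32) = 1.860  (CG19948)
CG23534 is most strongly upregulated.

2.898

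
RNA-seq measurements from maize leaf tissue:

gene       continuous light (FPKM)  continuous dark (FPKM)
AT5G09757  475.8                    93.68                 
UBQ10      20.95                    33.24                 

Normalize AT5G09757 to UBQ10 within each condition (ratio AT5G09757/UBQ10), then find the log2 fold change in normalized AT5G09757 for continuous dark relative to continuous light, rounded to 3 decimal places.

-3.011

AT5G09757/UBQ10 (continuous light) = 475.8 / 20.95 = 22.711
AT5G09757/UBQ10 (continuous dark) = 93.68 / 33.24 = 2.8183
Fold change = 2.8183 / 22.711 = 0.1241
log2(0.1241) = -3.0105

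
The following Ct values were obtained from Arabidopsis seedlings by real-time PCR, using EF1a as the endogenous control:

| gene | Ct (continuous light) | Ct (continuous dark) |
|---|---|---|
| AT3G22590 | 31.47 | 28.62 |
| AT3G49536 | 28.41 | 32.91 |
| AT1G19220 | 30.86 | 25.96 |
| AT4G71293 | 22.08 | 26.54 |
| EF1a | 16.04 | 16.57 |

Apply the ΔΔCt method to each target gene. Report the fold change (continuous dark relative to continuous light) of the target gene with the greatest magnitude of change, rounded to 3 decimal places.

43.111

AT3G22590: ΔΔCt = (28.62−16.57) − (31.47−16.04) = 12.05 − 15.43 = -3.38; fold change = 2^3.38 = 10.411
AT3G49536: ΔΔCt = (32.91−16.57) − (28.41−16.04) = 16.34 − 12.37 = 3.97; fold change = 2^-3.97 = 0.064
AT1G19220: ΔΔCt = (25.96−16.57) − (30.86−16.04) = 9.39 − 14.82 = -5.43; fold change = 2^5.43 = 43.111
AT4G71293: ΔΔCt = (26.54−16.57) − (22.08−16.04) = 9.97 − 6.04 = 3.93; fold change = 2^-3.93 = 0.066
AT1G19220 has the largest |ΔΔCt| = 5.43.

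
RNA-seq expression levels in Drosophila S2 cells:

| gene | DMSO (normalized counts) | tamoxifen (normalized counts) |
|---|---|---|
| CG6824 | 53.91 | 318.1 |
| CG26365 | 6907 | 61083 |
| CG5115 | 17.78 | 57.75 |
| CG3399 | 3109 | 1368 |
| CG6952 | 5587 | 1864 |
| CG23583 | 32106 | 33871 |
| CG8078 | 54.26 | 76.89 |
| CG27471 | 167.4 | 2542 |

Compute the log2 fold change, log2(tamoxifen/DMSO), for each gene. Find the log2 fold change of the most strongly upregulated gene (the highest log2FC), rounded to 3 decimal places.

3.925

log2(318.1/53.91) = 2.561  (CG6824)
log2(61083/6907) = 3.145  (CG26365)
log2(57.75/17.78) = 1.700  (CG5115)
log2(1368/3109) = -1.184  (CG3399)
log2(1864/5587) = -1.584  (CG6952)
log2(33871/32106) = 0.077  (CG23583)
log2(76.89/54.26) = 0.503  (CG8078)
log2(2542/167.4) = 3.925  (CG27471)
CG27471 is most strongly upregulated.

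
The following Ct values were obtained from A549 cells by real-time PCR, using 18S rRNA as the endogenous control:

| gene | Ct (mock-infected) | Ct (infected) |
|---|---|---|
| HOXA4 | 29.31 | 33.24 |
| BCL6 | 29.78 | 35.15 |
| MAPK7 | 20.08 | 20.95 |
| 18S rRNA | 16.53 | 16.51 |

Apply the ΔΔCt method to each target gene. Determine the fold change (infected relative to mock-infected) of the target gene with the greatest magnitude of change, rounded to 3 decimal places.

0.024

HOXA4: ΔΔCt = (33.24−16.51) − (29.31−16.53) = 16.73 − 12.78 = 3.95; fold change = 2^-3.95 = 0.065
BCL6: ΔΔCt = (35.15−16.51) − (29.78−16.53) = 18.64 − 13.25 = 5.39; fold change = 2^-5.39 = 0.024
MAPK7: ΔΔCt = (20.95−16.51) − (20.08−16.53) = 4.44 − 3.55 = 0.89; fold change = 2^-0.89 = 0.540
BCL6 has the largest |ΔΔCt| = 5.39.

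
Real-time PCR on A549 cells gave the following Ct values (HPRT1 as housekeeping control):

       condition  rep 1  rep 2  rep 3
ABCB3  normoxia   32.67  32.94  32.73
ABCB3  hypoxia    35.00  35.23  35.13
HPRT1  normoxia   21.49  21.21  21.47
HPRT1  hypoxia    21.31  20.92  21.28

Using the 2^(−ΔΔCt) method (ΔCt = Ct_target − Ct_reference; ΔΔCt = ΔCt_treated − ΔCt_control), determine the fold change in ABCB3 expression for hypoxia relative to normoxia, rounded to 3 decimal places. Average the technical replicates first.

Mean Ct: ABCB3 normoxia 32.780; ABCB3 hypoxia 35.120; HPRT1 normoxia 21.390; HPRT1 hypoxia 21.170
ΔCt(normoxia) = 32.780 − 21.390 = 11.390
ΔCt(hypoxia) = 35.120 − 21.170 = 13.950
ΔΔCt = 13.950 − 11.390 = 2.560
Fold change = 2^(−2.560) = 0.1696

0.170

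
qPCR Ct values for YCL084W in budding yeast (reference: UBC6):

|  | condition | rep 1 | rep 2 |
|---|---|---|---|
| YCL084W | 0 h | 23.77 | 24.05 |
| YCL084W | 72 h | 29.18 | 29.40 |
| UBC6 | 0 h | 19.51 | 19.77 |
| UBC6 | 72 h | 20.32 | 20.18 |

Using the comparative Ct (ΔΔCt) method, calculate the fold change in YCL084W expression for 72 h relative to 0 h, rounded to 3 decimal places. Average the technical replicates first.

Mean Ct: YCL084W 0 h 23.910; YCL084W 72 h 29.290; UBC6 0 h 19.640; UBC6 72 h 20.250
ΔCt(0 h) = 23.910 − 19.640 = 4.270
ΔCt(72 h) = 29.290 − 20.250 = 9.040
ΔΔCt = 9.040 − 4.270 = 4.770
Fold change = 2^(−4.770) = 0.0367

0.037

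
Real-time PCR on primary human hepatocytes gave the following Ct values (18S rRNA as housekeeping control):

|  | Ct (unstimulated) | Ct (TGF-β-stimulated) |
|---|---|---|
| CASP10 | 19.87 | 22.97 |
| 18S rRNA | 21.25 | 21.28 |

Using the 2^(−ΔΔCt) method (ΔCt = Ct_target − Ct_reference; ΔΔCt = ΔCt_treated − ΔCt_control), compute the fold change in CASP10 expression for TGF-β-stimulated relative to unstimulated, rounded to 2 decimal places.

0.12

ΔCt(unstimulated) = 19.870 − 21.250 = -1.380
ΔCt(TGF-β-stimulated) = 22.970 − 21.280 = 1.690
ΔΔCt = 1.690 − (-1.380) = 3.070
Fold change = 2^(−3.070) = 0.119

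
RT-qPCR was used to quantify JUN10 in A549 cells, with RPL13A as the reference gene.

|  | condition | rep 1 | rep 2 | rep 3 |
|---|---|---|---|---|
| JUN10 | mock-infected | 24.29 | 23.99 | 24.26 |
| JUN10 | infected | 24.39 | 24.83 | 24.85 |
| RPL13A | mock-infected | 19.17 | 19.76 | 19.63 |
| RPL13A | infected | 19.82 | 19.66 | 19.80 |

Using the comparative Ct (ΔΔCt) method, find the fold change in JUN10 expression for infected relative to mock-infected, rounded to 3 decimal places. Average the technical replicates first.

0.829

Mean Ct: JUN10 mock-infected 24.180; JUN10 infected 24.690; RPL13A mock-infected 19.520; RPL13A infected 19.760
ΔCt(mock-infected) = 24.180 − 19.520 = 4.660
ΔCt(infected) = 24.690 − 19.760 = 4.930
ΔΔCt = 4.930 − 4.660 = 0.270
Fold change = 2^(−0.270) = 0.8293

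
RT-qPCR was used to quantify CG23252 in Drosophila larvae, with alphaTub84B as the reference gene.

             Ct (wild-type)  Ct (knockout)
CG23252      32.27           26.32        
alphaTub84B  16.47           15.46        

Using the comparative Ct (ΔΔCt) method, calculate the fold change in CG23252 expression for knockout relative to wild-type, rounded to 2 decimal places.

ΔCt(wild-type) = 32.270 − 16.470 = 15.800
ΔCt(knockout) = 26.320 − 15.460 = 10.860
ΔΔCt = 10.860 − 15.800 = -4.940
Fold change = 2^(−(-4.940)) = 2^4.940 = 30.696

30.70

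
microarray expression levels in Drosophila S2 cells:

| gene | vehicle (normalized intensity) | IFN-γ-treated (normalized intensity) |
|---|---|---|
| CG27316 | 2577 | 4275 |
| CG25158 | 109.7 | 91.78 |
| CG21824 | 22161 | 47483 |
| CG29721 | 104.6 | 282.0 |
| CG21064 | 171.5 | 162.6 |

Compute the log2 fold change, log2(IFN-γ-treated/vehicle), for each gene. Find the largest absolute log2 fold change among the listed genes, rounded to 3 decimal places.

1.431

log2(4275/2577) = 0.730  (CG27316)
log2(91.78/109.7) = -0.257  (CG25158)
log2(47483/22161) = 1.099  (CG21824)
log2(282.0/104.6) = 1.431  (CG29721)
log2(162.6/171.5) = -0.077  (CG21064)
The largest magnitude belongs to CG29721.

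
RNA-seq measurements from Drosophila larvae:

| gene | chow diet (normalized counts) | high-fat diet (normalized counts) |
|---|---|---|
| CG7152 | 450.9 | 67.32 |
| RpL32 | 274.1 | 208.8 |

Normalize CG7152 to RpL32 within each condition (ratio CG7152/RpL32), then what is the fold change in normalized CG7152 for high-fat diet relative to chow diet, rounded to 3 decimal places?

0.196

CG7152/RpL32 (chow diet) = 450.9 / 274.1 = 1.645
CG7152/RpL32 (high-fat diet) = 67.32 / 208.8 = 0.32241
Fold change = 0.32241 / 1.645 = 0.1960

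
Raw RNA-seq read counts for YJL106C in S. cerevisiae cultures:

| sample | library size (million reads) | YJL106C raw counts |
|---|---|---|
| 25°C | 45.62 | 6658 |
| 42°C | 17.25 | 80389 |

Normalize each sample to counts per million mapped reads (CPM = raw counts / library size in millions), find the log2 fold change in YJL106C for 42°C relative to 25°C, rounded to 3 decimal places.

CPM(25°C) = 6658 / 45.62 = 145.9448
CPM(42°C) = 80389 / 17.25 = 4660.2319
Fold change = 4660.2319 / 145.9448 = 31.93148
log2(31.93148) = 4.9969

4.997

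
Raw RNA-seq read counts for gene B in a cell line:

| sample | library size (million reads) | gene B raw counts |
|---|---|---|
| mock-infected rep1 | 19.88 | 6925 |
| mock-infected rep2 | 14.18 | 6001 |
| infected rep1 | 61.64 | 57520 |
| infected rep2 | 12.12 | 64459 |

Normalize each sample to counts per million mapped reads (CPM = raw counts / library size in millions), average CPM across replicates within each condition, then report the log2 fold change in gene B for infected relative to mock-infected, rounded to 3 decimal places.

3.018

CPM(mock-infected rep1) = 6925 / 19.88 = 348.3400
CPM(mock-infected rep2) = 6001 / 14.18 = 423.2017
CPM(infected rep1) = 57520 / 61.64 = 933.1603
CPM(infected rep2) = 64459 / 12.12 = 5318.3993
mean CPM(mock-infected) = 385.7709; mean CPM(infected) = 3125.7798
Fold change = 3125.7798 / 385.7709 = 8.10269
log2(8.10269) = 3.0184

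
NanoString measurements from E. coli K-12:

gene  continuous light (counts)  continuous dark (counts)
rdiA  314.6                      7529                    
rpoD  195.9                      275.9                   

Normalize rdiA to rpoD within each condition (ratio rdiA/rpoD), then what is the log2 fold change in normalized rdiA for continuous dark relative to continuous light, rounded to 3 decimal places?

4.087

rdiA/rpoD (continuous light) = 314.6 / 195.9 = 1.6059
rdiA/rpoD (continuous dark) = 7529 / 275.9 = 27.289
Fold change = 27.289 / 1.6059 = 16.9927
log2(16.9927) = 4.0868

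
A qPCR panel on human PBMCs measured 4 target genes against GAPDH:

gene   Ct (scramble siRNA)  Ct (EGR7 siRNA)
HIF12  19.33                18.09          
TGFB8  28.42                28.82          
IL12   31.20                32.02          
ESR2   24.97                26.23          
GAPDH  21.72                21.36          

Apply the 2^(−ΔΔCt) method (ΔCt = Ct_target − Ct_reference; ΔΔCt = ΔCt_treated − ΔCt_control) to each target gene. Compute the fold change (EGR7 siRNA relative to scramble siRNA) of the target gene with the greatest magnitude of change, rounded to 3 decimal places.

HIF12: ΔΔCt = (18.09−21.36) − (19.33−21.72) = -3.27 − (-2.39) = -0.88; fold change = 2^0.88 = 1.840
TGFB8: ΔΔCt = (28.82−21.36) − (28.42−21.72) = 7.46 − 6.70 = 0.76; fold change = 2^-0.76 = 0.590
IL12: ΔΔCt = (32.02−21.36) − (31.20−21.72) = 10.66 − 9.48 = 1.18; fold change = 2^-1.18 = 0.441
ESR2: ΔΔCt = (26.23−21.36) − (24.97−21.72) = 4.87 − 3.25 = 1.62; fold change = 2^-1.62 = 0.325
ESR2 has the largest |ΔΔCt| = 1.62.

0.325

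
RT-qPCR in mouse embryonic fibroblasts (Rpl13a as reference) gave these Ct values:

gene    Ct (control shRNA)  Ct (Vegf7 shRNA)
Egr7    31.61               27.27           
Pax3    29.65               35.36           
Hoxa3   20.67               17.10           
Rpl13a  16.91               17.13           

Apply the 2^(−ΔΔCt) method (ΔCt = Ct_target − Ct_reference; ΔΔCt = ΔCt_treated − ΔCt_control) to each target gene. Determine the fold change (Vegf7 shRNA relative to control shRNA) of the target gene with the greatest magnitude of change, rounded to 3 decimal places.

Egr7: ΔΔCt = (27.27−17.13) − (31.61−16.91) = 10.14 − 14.70 = -4.56; fold change = 2^4.56 = 23.588
Pax3: ΔΔCt = (35.36−17.13) − (29.65−16.91) = 18.23 − 12.74 = 5.49; fold change = 2^-5.49 = 0.022
Hoxa3: ΔΔCt = (17.10−17.13) − (20.67−16.91) = -0.03 − 3.76 = -3.79; fold change = 2^3.79 = 13.833
Pax3 has the largest |ΔΔCt| = 5.49.

0.022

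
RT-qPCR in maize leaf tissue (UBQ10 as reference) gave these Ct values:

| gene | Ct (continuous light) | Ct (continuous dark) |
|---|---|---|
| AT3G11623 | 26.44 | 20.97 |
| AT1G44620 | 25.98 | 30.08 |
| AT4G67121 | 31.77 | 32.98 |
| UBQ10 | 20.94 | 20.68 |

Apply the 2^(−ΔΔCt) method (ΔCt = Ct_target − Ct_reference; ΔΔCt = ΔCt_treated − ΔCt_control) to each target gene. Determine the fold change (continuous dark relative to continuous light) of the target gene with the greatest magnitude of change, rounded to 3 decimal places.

37.014

AT3G11623: ΔΔCt = (20.97−20.68) − (26.44−20.94) = 0.29 − 5.50 = -5.21; fold change = 2^5.21 = 37.014
AT1G44620: ΔΔCt = (30.08−20.68) − (25.98−20.94) = 9.40 − 5.04 = 4.36; fold change = 2^-4.36 = 0.049
AT4G67121: ΔΔCt = (32.98−20.68) − (31.77−20.94) = 12.30 − 10.83 = 1.47; fold change = 2^-1.47 = 0.361
AT3G11623 has the largest |ΔΔCt| = 5.21.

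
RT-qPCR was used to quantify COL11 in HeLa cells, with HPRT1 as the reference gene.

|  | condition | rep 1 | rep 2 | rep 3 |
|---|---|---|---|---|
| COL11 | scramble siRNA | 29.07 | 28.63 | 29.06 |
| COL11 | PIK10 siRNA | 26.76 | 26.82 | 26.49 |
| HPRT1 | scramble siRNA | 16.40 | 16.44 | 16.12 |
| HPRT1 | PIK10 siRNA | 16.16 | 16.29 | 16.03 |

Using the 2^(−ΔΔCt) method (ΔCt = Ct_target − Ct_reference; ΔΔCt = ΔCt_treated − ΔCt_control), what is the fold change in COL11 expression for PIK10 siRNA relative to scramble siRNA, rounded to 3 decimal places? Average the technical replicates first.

4.199

Mean Ct: COL11 scramble siRNA 28.920; COL11 PIK10 siRNA 26.690; HPRT1 scramble siRNA 16.320; HPRT1 PIK10 siRNA 16.160
ΔCt(scramble siRNA) = 28.920 − 16.320 = 12.600
ΔCt(PIK10 siRNA) = 26.690 − 16.160 = 10.530
ΔΔCt = 10.530 − 12.600 = -2.070
Fold change = 2^(−(-2.070)) = 2^2.070 = 4.1989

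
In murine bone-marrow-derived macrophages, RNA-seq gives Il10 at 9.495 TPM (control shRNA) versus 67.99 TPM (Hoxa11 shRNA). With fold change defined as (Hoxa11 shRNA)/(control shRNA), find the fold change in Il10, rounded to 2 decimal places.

7.16

Fold change = 67.99 / 9.495 = 7.161
Il10 is upregulated.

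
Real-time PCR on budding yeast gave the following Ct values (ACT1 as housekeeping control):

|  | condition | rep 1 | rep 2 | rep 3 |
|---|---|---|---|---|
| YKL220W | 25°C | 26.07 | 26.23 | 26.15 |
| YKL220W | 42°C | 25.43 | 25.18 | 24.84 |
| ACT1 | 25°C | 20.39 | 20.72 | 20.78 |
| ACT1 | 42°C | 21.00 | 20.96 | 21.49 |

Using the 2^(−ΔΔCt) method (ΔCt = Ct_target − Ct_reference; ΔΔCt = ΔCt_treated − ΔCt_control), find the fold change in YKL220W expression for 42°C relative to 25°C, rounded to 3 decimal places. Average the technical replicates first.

2.868

Mean Ct: YKL220W 25°C 26.150; YKL220W 42°C 25.150; ACT1 25°C 20.630; ACT1 42°C 21.150
ΔCt(25°C) = 26.150 − 20.630 = 5.520
ΔCt(42°C) = 25.150 − 21.150 = 4.000
ΔΔCt = 4.000 − 5.520 = -1.520
Fold change = 2^(−(-1.520)) = 2^1.520 = 2.8679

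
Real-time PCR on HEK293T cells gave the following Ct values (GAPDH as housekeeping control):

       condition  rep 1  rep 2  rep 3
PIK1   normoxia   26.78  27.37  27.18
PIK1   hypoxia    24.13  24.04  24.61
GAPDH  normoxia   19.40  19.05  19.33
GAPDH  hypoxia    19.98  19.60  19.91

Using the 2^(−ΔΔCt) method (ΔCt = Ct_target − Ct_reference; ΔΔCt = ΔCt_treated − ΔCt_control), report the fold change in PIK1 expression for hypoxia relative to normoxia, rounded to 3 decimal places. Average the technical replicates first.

Mean Ct: PIK1 normoxia 27.110; PIK1 hypoxia 24.260; GAPDH normoxia 19.260; GAPDH hypoxia 19.830
ΔCt(normoxia) = 27.110 − 19.260 = 7.850
ΔCt(hypoxia) = 24.260 − 19.830 = 4.430
ΔΔCt = 4.430 − 7.850 = -3.420
Fold change = 2^(−(-3.420)) = 2^3.420 = 10.7034

10.703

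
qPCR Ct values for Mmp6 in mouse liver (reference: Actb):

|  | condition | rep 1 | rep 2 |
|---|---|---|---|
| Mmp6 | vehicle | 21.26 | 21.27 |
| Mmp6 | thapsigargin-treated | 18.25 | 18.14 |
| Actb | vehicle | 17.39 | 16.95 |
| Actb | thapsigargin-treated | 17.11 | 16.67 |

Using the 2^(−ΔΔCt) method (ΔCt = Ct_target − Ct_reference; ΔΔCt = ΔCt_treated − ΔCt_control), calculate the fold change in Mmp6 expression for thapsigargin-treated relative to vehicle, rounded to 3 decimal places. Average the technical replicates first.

Mean Ct: Mmp6 vehicle 21.265; Mmp6 thapsigargin-treated 18.195; Actb vehicle 17.170; Actb thapsigargin-treated 16.890
ΔCt(vehicle) = 21.265 − 17.170 = 4.095
ΔCt(thapsigargin-treated) = 18.195 − 16.890 = 1.305
ΔΔCt = 1.305 − 4.095 = -2.790
Fold change = 2^(−(-2.790)) = 2^2.790 = 6.9163

6.916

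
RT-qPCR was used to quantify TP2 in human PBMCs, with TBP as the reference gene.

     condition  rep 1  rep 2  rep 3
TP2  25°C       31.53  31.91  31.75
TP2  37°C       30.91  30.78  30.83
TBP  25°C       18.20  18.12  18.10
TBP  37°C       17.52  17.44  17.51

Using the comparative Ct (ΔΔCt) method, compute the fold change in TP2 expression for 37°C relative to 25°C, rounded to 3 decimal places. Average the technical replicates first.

1.181

Mean Ct: TP2 25°C 31.730; TP2 37°C 30.840; TBP 25°C 18.140; TBP 37°C 17.490
ΔCt(25°C) = 31.730 − 18.140 = 13.590
ΔCt(37°C) = 30.840 − 17.490 = 13.350
ΔΔCt = 13.350 − 13.590 = -0.240
Fold change = 2^(−(-0.240)) = 2^0.240 = 1.1810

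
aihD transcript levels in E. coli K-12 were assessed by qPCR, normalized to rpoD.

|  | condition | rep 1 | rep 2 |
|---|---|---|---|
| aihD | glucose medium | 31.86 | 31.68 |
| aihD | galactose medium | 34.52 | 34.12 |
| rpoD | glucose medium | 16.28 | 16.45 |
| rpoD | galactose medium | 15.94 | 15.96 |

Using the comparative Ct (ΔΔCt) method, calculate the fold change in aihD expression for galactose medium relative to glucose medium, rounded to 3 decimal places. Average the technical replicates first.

Mean Ct: aihD glucose medium 31.770; aihD galactose medium 34.320; rpoD glucose medium 16.365; rpoD galactose medium 15.950
ΔCt(glucose medium) = 31.770 − 16.365 = 15.405
ΔCt(galactose medium) = 34.320 − 15.950 = 18.370
ΔΔCt = 18.370 − 15.405 = 2.965
Fold change = 2^(−2.965) = 0.1281

0.128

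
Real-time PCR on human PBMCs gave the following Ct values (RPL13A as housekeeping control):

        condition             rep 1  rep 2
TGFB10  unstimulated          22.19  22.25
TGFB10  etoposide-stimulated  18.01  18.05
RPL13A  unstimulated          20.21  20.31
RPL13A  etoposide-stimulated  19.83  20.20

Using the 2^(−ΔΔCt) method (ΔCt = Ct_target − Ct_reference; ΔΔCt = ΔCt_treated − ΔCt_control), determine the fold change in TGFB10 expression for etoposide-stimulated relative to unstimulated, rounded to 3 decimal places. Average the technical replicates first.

15.402

Mean Ct: TGFB10 unstimulated 22.220; TGFB10 etoposide-stimulated 18.030; RPL13A unstimulated 20.260; RPL13A etoposide-stimulated 20.015
ΔCt(unstimulated) = 22.220 − 20.260 = 1.960
ΔCt(etoposide-stimulated) = 18.030 − 20.015 = -1.985
ΔΔCt = -1.985 − 1.960 = -3.945
Fold change = 2^(−(-3.945)) = 2^3.945 = 15.4015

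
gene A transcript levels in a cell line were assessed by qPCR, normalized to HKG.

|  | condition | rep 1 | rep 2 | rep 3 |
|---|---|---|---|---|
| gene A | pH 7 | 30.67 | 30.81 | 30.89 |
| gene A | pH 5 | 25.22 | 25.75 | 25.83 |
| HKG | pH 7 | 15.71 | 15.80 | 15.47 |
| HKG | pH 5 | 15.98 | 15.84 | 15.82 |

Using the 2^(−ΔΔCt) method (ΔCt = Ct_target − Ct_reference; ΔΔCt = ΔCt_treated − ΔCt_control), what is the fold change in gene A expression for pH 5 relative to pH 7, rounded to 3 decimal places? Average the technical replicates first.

Mean Ct: gene A pH 7 30.790; gene A pH 5 25.600; HKG pH 7 15.660; HKG pH 5 15.880
ΔCt(pH 7) = 30.790 − 15.660 = 15.130
ΔCt(pH 5) = 25.600 − 15.880 = 9.720
ΔΔCt = 9.720 − 15.130 = -5.410
Fold change = 2^(−(-5.410)) = 2^5.410 = 42.5179

42.518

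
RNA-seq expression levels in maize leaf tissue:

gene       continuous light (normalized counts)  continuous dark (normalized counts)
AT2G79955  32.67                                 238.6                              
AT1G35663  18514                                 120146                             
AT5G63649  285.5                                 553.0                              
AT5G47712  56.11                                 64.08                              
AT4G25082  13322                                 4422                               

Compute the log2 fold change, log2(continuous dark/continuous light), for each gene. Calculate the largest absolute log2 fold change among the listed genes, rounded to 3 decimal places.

2.869

log2(238.6/32.67) = 2.869  (AT2G79955)
log2(120146/18514) = 2.698  (AT1G35663)
log2(553.0/285.5) = 0.954  (AT5G63649)
log2(64.08/56.11) = 0.192  (AT5G47712)
log2(4422/13322) = -1.591  (AT4G25082)
The largest magnitude belongs to AT2G79955.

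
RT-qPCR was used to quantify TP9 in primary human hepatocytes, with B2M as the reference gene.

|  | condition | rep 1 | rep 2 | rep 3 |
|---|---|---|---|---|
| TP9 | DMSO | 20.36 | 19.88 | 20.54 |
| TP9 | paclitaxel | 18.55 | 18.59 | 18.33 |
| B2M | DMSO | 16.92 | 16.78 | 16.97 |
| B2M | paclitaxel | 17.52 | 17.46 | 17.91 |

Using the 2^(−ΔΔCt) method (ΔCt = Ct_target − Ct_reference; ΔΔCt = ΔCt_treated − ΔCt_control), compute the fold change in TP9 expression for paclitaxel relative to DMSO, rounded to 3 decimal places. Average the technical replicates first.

5.696

Mean Ct: TP9 DMSO 20.260; TP9 paclitaxel 18.490; B2M DMSO 16.890; B2M paclitaxel 17.630
ΔCt(DMSO) = 20.260 − 16.890 = 3.370
ΔCt(paclitaxel) = 18.490 − 17.630 = 0.860
ΔΔCt = 0.860 − 3.370 = -2.510
Fold change = 2^(−(-2.510)) = 2^2.510 = 5.6962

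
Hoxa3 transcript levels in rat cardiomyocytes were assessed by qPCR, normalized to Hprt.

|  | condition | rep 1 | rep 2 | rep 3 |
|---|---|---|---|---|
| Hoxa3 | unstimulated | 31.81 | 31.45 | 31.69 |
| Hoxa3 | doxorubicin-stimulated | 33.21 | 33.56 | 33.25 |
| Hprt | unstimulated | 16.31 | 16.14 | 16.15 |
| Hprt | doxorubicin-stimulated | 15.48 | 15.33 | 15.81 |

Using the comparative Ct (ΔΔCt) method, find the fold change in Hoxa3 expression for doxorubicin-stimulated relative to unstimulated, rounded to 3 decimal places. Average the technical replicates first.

Mean Ct: Hoxa3 unstimulated 31.650; Hoxa3 doxorubicin-stimulated 33.340; Hprt unstimulated 16.200; Hprt doxorubicin-stimulated 15.540
ΔCt(unstimulated) = 31.650 − 16.200 = 15.450
ΔCt(doxorubicin-stimulated) = 33.340 − 15.540 = 17.800
ΔΔCt = 17.800 − 15.450 = 2.350
Fold change = 2^(−2.350) = 0.1961

0.196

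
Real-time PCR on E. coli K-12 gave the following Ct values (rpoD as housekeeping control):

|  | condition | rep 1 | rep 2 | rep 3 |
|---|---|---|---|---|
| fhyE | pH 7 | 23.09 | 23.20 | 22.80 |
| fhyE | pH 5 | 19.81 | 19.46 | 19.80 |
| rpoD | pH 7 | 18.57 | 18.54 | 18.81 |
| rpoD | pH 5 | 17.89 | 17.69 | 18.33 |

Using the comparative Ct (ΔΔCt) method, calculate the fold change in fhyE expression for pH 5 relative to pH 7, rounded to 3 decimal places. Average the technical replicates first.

Mean Ct: fhyE pH 7 23.030; fhyE pH 5 19.690; rpoD pH 7 18.640; rpoD pH 5 17.970
ΔCt(pH 7) = 23.030 − 18.640 = 4.390
ΔCt(pH 5) = 19.690 − 17.970 = 1.720
ΔΔCt = 1.720 − 4.390 = -2.670
Fold change = 2^(−(-2.670)) = 2^2.670 = 6.3643

6.364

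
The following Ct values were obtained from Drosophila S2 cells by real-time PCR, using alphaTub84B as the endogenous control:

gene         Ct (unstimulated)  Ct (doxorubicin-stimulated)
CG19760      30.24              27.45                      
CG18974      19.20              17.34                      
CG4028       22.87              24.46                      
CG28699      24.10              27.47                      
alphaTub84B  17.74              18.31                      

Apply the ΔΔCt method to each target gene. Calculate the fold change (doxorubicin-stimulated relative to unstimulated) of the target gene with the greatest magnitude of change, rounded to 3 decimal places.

10.267

CG19760: ΔΔCt = (27.45−18.31) − (30.24−17.74) = 9.14 − 12.50 = -3.36; fold change = 2^3.36 = 10.267
CG18974: ΔΔCt = (17.34−18.31) − (19.20−17.74) = -0.97 − 1.46 = -2.43; fold change = 2^2.43 = 5.389
CG4028: ΔΔCt = (24.46−18.31) − (22.87−17.74) = 6.15 − 5.13 = 1.02; fold change = 2^-1.02 = 0.493
CG28699: ΔΔCt = (27.47−18.31) − (24.10−17.74) = 9.16 − 6.36 = 2.80; fold change = 2^-2.80 = 0.144
CG19760 has the largest |ΔΔCt| = 3.36.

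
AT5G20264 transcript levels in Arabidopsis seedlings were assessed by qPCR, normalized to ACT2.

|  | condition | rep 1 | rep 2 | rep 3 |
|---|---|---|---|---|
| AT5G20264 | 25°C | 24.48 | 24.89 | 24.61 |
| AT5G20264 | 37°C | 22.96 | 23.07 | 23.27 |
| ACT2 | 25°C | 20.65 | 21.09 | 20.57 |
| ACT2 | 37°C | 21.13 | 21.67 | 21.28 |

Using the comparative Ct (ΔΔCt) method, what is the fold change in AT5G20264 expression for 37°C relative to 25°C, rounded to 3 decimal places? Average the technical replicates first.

4.438

Mean Ct: AT5G20264 25°C 24.660; AT5G20264 37°C 23.100; ACT2 25°C 20.770; ACT2 37°C 21.360
ΔCt(25°C) = 24.660 − 20.770 = 3.890
ΔCt(37°C) = 23.100 − 21.360 = 1.740
ΔΔCt = 1.740 − 3.890 = -2.150
Fold change = 2^(−(-2.150)) = 2^2.150 = 4.4383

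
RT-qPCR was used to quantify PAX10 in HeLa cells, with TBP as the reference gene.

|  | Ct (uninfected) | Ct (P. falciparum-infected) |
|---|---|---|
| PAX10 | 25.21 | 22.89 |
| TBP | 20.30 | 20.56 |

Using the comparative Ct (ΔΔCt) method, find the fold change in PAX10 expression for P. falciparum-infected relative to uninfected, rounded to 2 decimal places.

ΔCt(uninfected) = 25.210 − 20.300 = 4.910
ΔCt(P. falciparum-infected) = 22.890 − 20.560 = 2.330
ΔΔCt = 2.330 − 4.910 = -2.580
Fold change = 2^(−(-2.580)) = 2^2.580 = 5.979

5.98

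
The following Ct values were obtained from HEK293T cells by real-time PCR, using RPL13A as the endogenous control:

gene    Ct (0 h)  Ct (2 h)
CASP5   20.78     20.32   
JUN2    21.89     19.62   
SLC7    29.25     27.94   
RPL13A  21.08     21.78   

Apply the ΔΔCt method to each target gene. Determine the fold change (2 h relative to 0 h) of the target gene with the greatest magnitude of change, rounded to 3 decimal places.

CASP5: ΔΔCt = (20.32−21.78) − (20.78−21.08) = -1.46 − (-0.30) = -1.16; fold change = 2^1.16 = 2.235
JUN2: ΔΔCt = (19.62−21.78) − (21.89−21.08) = -2.16 − 0.81 = -2.97; fold change = 2^2.97 = 7.835
SLC7: ΔΔCt = (27.94−21.78) − (29.25−21.08) = 6.16 − 8.17 = -2.01; fold change = 2^2.01 = 4.028
JUN2 has the largest |ΔΔCt| = 2.97.

7.835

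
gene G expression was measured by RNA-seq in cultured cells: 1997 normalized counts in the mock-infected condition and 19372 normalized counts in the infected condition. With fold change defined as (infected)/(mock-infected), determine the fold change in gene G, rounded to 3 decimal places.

9.701

Fold change = 19372 / 1997 = 9.7006
gene G is upregulated.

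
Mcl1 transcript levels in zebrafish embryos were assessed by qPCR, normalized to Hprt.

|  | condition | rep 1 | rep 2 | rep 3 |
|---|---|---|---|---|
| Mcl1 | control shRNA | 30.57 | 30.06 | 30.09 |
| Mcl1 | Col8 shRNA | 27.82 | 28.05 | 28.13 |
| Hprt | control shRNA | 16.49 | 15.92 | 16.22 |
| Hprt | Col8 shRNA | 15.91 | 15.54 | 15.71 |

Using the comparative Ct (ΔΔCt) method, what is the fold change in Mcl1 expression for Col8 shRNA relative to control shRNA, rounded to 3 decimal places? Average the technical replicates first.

Mean Ct: Mcl1 control shRNA 30.240; Mcl1 Col8 shRNA 28.000; Hprt control shRNA 16.210; Hprt Col8 shRNA 15.720
ΔCt(control shRNA) = 30.240 − 16.210 = 14.030
ΔCt(Col8 shRNA) = 28.000 − 15.720 = 12.280
ΔΔCt = 12.280 − 14.030 = -1.750
Fold change = 2^(−(-1.750)) = 2^1.750 = 3.3636

3.364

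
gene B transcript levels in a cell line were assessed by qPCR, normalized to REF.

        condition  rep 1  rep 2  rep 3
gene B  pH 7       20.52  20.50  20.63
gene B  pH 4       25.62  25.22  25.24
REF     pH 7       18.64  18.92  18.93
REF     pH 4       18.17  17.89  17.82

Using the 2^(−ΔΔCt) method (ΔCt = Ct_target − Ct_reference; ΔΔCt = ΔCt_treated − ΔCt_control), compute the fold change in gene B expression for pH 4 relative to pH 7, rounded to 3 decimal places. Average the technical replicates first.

0.020

Mean Ct: gene B pH 7 20.550; gene B pH 4 25.360; REF pH 7 18.830; REF pH 4 17.960
ΔCt(pH 7) = 20.550 − 18.830 = 1.720
ΔCt(pH 4) = 25.360 − 17.960 = 7.400
ΔΔCt = 7.400 − 1.720 = 5.680
Fold change = 2^(−5.680) = 0.0195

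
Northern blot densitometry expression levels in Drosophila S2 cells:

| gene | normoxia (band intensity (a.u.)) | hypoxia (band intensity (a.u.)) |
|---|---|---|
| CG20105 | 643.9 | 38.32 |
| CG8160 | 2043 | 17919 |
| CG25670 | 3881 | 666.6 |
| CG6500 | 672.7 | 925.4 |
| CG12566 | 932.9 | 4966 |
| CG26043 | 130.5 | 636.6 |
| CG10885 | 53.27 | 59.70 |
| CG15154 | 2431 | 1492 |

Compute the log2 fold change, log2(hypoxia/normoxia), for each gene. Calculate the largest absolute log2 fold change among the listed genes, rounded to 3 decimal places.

4.071

log2(38.32/643.9) = -4.071  (CG20105)
log2(17919/2043) = 3.133  (CG8160)
log2(666.6/3881) = -2.542  (CG25670)
log2(925.4/672.7) = 0.460  (CG6500)
log2(4966/932.9) = 2.412  (CG12566)
log2(636.6/130.5) = 2.286  (CG26043)
log2(59.70/53.27) = 0.164  (CG10885)
log2(1492/2431) = -0.704  (CG15154)
The largest magnitude belongs to CG20105.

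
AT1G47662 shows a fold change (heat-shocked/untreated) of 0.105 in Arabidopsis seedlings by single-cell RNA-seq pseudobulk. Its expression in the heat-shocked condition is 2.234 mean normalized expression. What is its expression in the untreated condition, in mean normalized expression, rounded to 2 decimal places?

21.28

untreated expression = 2.234 / 0.105 = 21.28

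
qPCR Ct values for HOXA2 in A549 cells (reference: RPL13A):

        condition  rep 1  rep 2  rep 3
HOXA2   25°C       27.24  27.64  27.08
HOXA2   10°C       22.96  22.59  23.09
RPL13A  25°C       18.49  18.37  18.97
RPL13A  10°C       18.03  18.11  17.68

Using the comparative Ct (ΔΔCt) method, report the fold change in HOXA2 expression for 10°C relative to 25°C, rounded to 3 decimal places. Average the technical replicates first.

Mean Ct: HOXA2 25°C 27.320; HOXA2 10°C 22.880; RPL13A 25°C 18.610; RPL13A 10°C 17.940
ΔCt(25°C) = 27.320 − 18.610 = 8.710
ΔCt(10°C) = 22.880 − 17.940 = 4.940
ΔΔCt = 4.940 − 8.710 = -3.770
Fold change = 2^(−(-3.770)) = 2^3.770 = 13.6422

13.642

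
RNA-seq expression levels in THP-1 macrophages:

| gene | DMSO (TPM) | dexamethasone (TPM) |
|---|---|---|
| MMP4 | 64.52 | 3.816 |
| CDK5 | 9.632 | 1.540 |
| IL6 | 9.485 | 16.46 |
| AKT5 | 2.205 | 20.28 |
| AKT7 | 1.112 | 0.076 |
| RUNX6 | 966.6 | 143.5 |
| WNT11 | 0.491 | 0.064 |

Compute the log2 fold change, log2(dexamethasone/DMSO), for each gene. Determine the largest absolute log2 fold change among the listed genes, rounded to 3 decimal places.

log2(3.816/64.52) = -4.080  (MMP4)
log2(1.540/9.632) = -2.645  (CDK5)
log2(16.46/9.485) = 0.795  (IL6)
log2(20.28/2.205) = 3.201  (AKT5)
log2(0.076/1.112) = -3.871  (AKT7)
log2(143.5/966.6) = -2.752  (RUNX6)
log2(0.064/0.491) = -2.940  (WNT11)
The largest magnitude belongs to MMP4.

4.080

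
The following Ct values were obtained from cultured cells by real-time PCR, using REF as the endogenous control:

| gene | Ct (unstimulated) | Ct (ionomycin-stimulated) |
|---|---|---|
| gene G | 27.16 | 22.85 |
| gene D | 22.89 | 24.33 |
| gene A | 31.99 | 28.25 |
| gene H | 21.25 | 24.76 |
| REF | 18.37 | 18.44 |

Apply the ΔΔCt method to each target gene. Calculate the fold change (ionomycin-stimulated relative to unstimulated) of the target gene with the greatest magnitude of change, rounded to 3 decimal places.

20.821

gene G: ΔΔCt = (22.85−18.44) − (27.16−18.37) = 4.41 − 8.79 = -4.38; fold change = 2^4.38 = 20.821
gene D: ΔΔCt = (24.33−18.44) − (22.89−18.37) = 5.89 − 4.52 = 1.37; fold change = 2^-1.37 = 0.387
gene A: ΔΔCt = (28.25−18.44) − (31.99−18.37) = 9.81 − 13.62 = -3.81; fold change = 2^3.81 = 14.026
gene H: ΔΔCt = (24.76−18.44) − (21.25−18.37) = 6.32 − 2.88 = 3.44; fold change = 2^-3.44 = 0.092
gene G has the largest |ΔΔCt| = 4.38.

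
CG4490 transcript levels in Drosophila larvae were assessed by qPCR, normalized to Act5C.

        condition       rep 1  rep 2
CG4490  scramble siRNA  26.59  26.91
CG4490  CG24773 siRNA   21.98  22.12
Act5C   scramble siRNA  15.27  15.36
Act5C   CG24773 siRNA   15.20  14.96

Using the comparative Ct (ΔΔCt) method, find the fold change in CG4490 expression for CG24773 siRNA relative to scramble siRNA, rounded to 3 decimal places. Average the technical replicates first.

Mean Ct: CG4490 scramble siRNA 26.750; CG4490 CG24773 siRNA 22.050; Act5C scramble siRNA 15.315; Act5C CG24773 siRNA 15.080
ΔCt(scramble siRNA) = 26.750 − 15.315 = 11.435
ΔCt(CG24773 siRNA) = 22.050 − 15.080 = 6.970
ΔΔCt = 6.970 − 11.435 = -4.465
Fold change = 2^(−(-4.465)) = 2^4.465 = 22.0851

22.085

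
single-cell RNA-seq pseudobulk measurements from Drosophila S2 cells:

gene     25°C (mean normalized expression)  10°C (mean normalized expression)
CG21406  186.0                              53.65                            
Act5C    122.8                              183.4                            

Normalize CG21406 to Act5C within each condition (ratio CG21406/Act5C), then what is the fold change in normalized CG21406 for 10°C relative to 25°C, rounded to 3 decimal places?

0.193

CG21406/Act5C (25°C) = 186.0 / 122.8 = 1.5147
CG21406/Act5C (10°C) = 53.65 / 183.4 = 0.29253
Fold change = 0.29253 / 1.5147 = 0.1931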